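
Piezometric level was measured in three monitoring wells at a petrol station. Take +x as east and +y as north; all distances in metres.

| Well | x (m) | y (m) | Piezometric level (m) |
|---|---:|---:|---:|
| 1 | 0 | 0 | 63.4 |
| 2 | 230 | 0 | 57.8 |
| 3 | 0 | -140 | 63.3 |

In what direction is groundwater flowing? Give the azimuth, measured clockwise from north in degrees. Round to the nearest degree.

092°

∂h/∂x = (57.8 − 63.4) / (230 − 0) = -0.02435
∂h/∂y = (63.3 − 63.4) / (-140 − 0) = +0.0007143
Flow direction (−∇h) has components (+0.02435 E, -0.0007143 N).
Azimuth = atan2(E, N) = atan2(+0.02435, -0.0007143) = 91.7° ≈ 092°.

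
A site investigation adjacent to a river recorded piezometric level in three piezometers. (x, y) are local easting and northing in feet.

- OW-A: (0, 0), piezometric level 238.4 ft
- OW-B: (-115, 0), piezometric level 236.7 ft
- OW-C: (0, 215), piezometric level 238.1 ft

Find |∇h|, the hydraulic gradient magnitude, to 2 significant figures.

∂h/∂x = (236.7 − 238.4) / (-115 − 0) = +0.01478
∂h/∂y = (238.1 − 238.4) / (215 − 0) = -0.001395
|∇h| = √(0.01478² + -0.001395²) = 0.01485

0.015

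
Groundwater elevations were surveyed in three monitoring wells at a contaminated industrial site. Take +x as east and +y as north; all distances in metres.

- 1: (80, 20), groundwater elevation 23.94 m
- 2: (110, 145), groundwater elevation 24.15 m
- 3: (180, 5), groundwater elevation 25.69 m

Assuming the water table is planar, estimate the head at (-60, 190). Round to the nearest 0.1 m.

Taking 1 as reference: 2−1 = (30, 125, +0.21); 3−1 = (100, -15, +1.75).
Determinant of the coordinate differences = 30·(-15) − 100·125 = -12950.
∂h/∂x = [(+0.21)·(-15) − (+1.75)·125] / -12950 = +0.01714
∂h/∂y = [30·(+1.75) − 100·(+0.21)] / -12950 = -0.002432
h(-60, 190) = 23.94 + (+0.01714)·(-140) + (-0.002432)·(170) = 23.94 -2.399 -0.414 = 21.128 m.

21.1 m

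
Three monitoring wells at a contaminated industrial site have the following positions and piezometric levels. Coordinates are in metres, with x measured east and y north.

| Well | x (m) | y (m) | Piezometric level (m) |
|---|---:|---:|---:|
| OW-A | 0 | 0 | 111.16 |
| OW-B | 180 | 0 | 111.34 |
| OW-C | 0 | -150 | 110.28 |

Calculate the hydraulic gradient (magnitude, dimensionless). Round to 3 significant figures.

∂h/∂x = (111.34 − 111.16) / (180 − 0) = +0.001000
∂h/∂y = (110.28 − 111.16) / (-150 − 0) = +0.005867
|∇h| = √(0.001000² + 0.005867²) = 0.005952

0.00595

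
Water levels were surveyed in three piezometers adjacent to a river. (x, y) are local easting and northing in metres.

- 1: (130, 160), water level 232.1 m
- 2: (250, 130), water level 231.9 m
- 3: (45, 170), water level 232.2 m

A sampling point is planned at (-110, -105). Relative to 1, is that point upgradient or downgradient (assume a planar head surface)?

With h = a·x + b·y + c and 1 as origin, the differences give:
  120·a + (-30)·b = -0.2
  (-85)·a + 10·b = +0.1
Eliminate b (×10 and ×(-30), subtract): -1350·a = 1.00 → a = ∂h/∂x = -0.0007407
Back-substitute: b = ∂h/∂y = +0.003704.
Head at (-110, -105) = 232.1 + (-0.0007407)·(-240) + (+0.003704)·(-265) = 231.30 m.
That is lower than the 232.1 m at 1, so the point is downgradient.

downgradient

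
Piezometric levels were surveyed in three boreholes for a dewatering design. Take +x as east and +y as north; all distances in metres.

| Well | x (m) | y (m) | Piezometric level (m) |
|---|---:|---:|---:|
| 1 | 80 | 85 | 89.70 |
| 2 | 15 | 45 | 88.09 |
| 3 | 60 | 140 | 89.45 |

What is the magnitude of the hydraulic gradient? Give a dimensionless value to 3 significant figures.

0.0228

With h = a·x + b·y + c and 1 as origin, the differences give:
  (-65)·a + (-40)·b = -1.61
  (-20)·a + 55·b = -0.25
Eliminate b (×55 and ×(-40), subtract): -4375·a = -98.550 → a = ∂h/∂x = +0.02253
Back-substitute: b = ∂h/∂y = +0.003646.
|∇h| = √(0.02253² + 0.003646²) = 0.02282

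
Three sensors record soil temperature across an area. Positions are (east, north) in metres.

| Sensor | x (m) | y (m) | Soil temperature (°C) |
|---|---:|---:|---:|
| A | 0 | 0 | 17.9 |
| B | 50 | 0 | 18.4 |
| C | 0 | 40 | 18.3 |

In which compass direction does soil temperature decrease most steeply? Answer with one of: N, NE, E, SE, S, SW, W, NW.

∂T/∂x = (18.4 − 17.9) / (50 − 0) = +0.01000
∂T/∂y = (18.3 − 17.9) / (40 − 0) = +0.01000
Steepest decrease is along −∇f = (-0.01000 E, -0.01000 N) → southwest.

SW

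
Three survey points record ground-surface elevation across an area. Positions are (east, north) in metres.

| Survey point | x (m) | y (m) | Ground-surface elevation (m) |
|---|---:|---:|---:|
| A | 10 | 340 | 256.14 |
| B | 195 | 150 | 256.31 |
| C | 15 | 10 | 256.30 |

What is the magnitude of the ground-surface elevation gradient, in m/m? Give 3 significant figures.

0.000642 m/m

Differences from A: to B (Δx, Δy, Δh) = (185, -190, +0.17); to C = (5, -330, +0.16).
Determinant of the coordinate differences = 185·(-330) − 5·(-190) = -60100.
∂z/∂x = [(+0.17)·(-330) − (+0.16)·(-190)] / -60100 = +0.0004276
∂z/∂y = [185·(+0.16) − 5·(+0.17)] / -60100 = -0.0004784
|∇f| = √(0.0004276² + -0.0004784²) = 0.0006416 m/m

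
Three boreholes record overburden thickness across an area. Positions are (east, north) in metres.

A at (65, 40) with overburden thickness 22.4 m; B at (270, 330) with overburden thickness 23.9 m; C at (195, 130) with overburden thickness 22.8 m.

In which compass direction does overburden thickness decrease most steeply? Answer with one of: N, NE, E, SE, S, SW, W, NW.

S

Three-point gradient (reference A): Δ to B = (205, 290, +1.5), Δ to C = (130, 90, +0.4).
∂d/∂x = -0.0009870, ∂d/∂y = +0.005870 (det = -19250).
Steepest decrease is along −∇f = (+0.0009870 E, -0.005870 N) → south.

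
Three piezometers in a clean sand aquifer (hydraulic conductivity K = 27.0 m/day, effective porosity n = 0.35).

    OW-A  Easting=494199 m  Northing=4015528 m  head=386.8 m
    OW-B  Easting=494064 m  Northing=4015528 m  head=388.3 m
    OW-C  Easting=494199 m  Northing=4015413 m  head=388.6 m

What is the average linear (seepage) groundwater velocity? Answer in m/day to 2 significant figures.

∂h/∂x = (388.3 − 386.8) / (494064 − 494199) = -0.01111
∂h/∂y = (388.6 − 386.8) / (4015413 − 4015528) = -0.01565
|∇h| = √(-0.01111² + -0.01565²) = 0.01919
Seepage velocity v = K·i/n = 27.0 × 0.01919 / 0.35 = 1.48 m/day.

1.5 m/day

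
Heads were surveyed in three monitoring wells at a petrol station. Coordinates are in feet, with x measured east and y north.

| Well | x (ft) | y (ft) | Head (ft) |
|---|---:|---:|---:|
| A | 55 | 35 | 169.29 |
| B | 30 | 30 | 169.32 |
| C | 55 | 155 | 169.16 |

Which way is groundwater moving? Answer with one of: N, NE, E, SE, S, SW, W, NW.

Three-point gradient (reference A): Δ to B = (-25, -5, +0.03), Δ to C = (0, 120, -0.13).
∂h/∂x = -0.0009833, ∂h/∂y = -0.001083 (det = -3000).
Flow = −∇h = (+0.0009833 east, +0.001083 north), which points northeast.

NE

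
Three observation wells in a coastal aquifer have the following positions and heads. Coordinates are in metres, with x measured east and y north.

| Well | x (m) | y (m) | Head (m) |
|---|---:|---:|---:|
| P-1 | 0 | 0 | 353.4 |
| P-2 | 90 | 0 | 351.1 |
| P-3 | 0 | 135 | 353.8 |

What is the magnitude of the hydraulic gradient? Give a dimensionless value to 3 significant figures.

0.0257

∂h/∂x = (351.1 − 353.4) / (90 − 0) = -0.02556
∂h/∂y = (353.8 − 353.4) / (135 − 0) = +0.002963
|∇h| = √(-0.02556² + 0.002963²) = 0.02573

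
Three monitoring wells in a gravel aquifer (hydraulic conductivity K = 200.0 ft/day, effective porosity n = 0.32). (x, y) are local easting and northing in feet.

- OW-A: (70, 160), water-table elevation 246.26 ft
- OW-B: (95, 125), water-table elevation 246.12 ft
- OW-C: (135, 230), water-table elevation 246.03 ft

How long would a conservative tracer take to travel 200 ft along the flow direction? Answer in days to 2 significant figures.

Taking OW-A as reference: OW-B−OW-A = (25, -35, -0.14); OW-C−OW-A = (65, 70, -0.23).
Determinant of the coordinate differences = 25·70 − 65·(-35) = 4025.
∂h/∂x = [(-0.14)·70 − (-0.23)·(-35)] / 4025 = -0.004435
∂h/∂y = [25·(-0.23) − 65·(-0.14)] / 4025 = +0.0008323
|∇h| = √(-0.004435² + 0.0008323²) = 0.004512
Seepage velocity v = K·i/n = 200.0 × 0.004512 / 0.32 = 2.82 ft/day.
t = 200 / 2.82 = 70.92 days.

71 days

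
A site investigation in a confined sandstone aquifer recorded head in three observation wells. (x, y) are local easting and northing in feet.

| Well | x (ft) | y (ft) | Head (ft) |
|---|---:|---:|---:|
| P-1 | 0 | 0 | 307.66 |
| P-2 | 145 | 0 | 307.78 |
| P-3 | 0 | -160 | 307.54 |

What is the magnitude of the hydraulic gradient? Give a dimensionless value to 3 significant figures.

0.00112

∂h/∂x = (307.78 − 307.66) / (145 − 0) = +0.0008276
∂h/∂y = (307.54 − 307.66) / (-160 − 0) = +0.0007500
|∇h| = √(0.0008276² + 0.0007500²) = 0.001117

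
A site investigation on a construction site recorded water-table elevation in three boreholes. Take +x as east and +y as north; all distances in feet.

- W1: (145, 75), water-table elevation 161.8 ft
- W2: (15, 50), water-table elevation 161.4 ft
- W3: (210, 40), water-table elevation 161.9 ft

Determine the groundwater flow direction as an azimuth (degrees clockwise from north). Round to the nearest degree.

Taking W1 as reference: W2−W1 = (-130, -25, -0.4); W3−W1 = (65, -35, +0.1).
Determinant of the coordinate differences = (-130)·(-35) − 65·(-25) = 6175.
∂h/∂x = [(-0.4)·(-35) − (+0.1)·(-25)] / 6175 = +0.002672
∂h/∂y = [(-130)·(+0.1) − 65·(-0.4)] / 6175 = +0.002105
Flow direction (−∇h) has components (-0.002672 E, -0.002105 N).
Azimuth = atan2(E, N) = atan2(-0.002672, -0.002105) = 231.8° ≈ 232°.

232°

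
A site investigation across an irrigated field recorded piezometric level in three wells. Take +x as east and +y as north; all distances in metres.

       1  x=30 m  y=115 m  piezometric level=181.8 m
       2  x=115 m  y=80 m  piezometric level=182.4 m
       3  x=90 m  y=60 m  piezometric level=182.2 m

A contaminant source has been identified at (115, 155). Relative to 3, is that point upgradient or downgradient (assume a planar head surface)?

upgradient

Three-point gradient (reference 1): Δ to 2 = (85, -35, +0.6), Δ to 3 = (60, -55, +0.4).
∂h/∂x = +0.007379, ∂h/∂y = +0.0007767 (det = -2575).
Head at (115, 155) = 181.8 + (+0.007379)·(85) + (+0.0007767)·(40) = 182.46 m.
That is higher than the 182.2 m at 3, so the point is upgradient.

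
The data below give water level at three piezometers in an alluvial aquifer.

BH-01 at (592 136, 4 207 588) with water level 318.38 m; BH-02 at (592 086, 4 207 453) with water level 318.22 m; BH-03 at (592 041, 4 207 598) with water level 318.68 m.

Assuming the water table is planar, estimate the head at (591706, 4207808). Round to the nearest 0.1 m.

Taking BH-01 as reference: BH-02−BH-01 = (-50, -135, -0.16); BH-03−BH-01 = (-95, 10, +0.30).
Determinant of the coordinate differences = (-50)·10 − (-95)·(-135) = -13325.
∂h/∂x = [(-0.16)·10 − (+0.30)·(-135)] / -13325 = -0.002919
∂h/∂y = [(-50)·(+0.30) − (-95)·(-0.16)] / -13325 = +0.002266
h(591706, 4207808) = 318.38 + (-0.002919)·(-430) + (+0.002266)·(220) = 318.38 +1.255 +0.499 = 320.134 m.

320.1 m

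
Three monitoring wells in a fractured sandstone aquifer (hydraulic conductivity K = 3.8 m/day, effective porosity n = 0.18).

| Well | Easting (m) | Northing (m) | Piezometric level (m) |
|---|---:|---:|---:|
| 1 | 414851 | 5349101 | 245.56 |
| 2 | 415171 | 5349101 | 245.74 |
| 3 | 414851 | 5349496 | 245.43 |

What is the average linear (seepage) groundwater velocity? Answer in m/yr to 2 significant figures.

∂h/∂x = (245.74 − 245.56) / (415171 − 414851) = +0.0005625
∂h/∂y = (245.43 − 245.56) / (5349496 − 5349101) = -0.0003291
|∇h| = √(0.0005625² + -0.0003291²) = 0.0006517
Seepage velocity v = K·i/n = 3.8 × 0.0006517 / 0.18 = 0.01376 m/day = 5.026 m/yr.

5.0 m/yr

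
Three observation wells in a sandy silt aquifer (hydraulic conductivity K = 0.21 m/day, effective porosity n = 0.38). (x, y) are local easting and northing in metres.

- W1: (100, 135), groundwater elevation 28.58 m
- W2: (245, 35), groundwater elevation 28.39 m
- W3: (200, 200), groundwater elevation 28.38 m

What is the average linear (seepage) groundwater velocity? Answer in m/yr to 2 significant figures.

0.35 m/yr

Taking W1 as reference: W2−W1 = (145, -100, -0.19); W3−W1 = (100, 65, -0.20).
Determinant of the coordinate differences = 145·65 − 100·(-100) = 19425.
∂h/∂x = [(-0.19)·65 − (-0.20)·(-100)] / 19425 = -0.001665
∂h/∂y = [145·(-0.20) − 100·(-0.19)] / 19425 = -0.0005148
|∇h| = √(-0.001665² + -0.0005148²) = 0.001743
Seepage velocity v = K·i/n = 0.21 × 0.001743 / 0.38 = 0.0009632 m/day = 0.3518 m/yr.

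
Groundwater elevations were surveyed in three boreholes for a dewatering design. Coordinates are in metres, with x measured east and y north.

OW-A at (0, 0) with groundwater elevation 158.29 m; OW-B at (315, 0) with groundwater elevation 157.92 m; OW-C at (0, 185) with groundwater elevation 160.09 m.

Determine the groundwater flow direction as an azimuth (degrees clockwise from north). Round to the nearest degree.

173°

∂h/∂x = (157.92 − 158.29) / (315 − 0) = -0.001175
∂h/∂y = (160.09 − 158.29) / (185 − 0) = +0.009730
Flow direction (−∇h) has components (+0.001175 E, -0.009730 N).
Azimuth = atan2(E, N) = atan2(+0.001175, -0.009730) = 173.1° ≈ 173°.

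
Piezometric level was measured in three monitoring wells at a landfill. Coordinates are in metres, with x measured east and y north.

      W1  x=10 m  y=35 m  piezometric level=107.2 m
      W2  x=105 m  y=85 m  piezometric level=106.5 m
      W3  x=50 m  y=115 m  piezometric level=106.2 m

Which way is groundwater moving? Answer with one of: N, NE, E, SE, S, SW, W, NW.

N

Taking W1 as reference: W2−W1 = (95, 50, -0.7); W3−W1 = (40, 80, -1.0).
Solve a·Δx + b·Δy = Δh: det = 95·80 − 40·50 = 5600.
∂h/∂x = [(-0.7)·80 − (-1.0)·50] / 5600 = -0.001071
∂h/∂y = [95·(-1.0) − 40·(-0.7)] / 5600 = -0.01196
Flow = −∇h = (+0.001071 east, +0.01196 north), which points north.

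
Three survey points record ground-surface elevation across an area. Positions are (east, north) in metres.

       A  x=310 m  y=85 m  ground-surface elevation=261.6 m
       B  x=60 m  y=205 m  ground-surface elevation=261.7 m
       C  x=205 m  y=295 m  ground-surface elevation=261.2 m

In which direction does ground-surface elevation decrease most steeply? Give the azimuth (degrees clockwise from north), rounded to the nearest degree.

032°

Taking A as reference: B−A = (-250, 120, +0.1); C−A = (-105, 210, -0.4).
Solve a·Δx + b·Δy = Δz: det = (-250)·210 − (-105)·120 = -39900.
∂z/∂x = [(+0.1)·210 − (-0.4)·120] / -39900 = -0.001729
∂z/∂y = [(-250)·(-0.4) − (-105)·(+0.1)] / -39900 = -0.002769
Steepest decrease is along −∇f: components (+0.001729 E, +0.002769 N).
Azimuth = atan2(+0.001729, +0.002769) = 32.0° ≈ 032°.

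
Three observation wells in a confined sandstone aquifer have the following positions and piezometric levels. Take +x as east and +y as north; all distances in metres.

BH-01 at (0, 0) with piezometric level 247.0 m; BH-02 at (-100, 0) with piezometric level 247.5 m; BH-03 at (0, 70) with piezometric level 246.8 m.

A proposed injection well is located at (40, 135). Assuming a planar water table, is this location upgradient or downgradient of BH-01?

∂h/∂x = (247.5 − 247.0) / (-100 − 0) = -0.005000
∂h/∂y = (246.8 − 247.0) / (70 − 0) = -0.002857
Head at (40, 135) = 247.0 + (-0.005000)·(40) + (-0.002857)·(135) = 246.41 m.
That is lower than the 247.0 m at BH-01, so the point is downgradient.

downgradient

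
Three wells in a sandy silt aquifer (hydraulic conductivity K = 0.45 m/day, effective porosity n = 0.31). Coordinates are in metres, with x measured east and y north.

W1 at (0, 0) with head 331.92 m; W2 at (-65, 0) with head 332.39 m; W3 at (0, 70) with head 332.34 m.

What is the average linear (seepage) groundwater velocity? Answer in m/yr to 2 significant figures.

∂h/∂x = (332.39 − 331.92) / (-65 − 0) = -0.007231
∂h/∂y = (332.34 − 331.92) / (70 − 0) = +0.006000
|∇h| = √(-0.007231² + 0.006000²) = 0.009396
Seepage velocity v = K·i/n = 0.45 × 0.009396 / 0.31 = 0.01364 m/day = 4.982 m/yr.

5.0 m/yr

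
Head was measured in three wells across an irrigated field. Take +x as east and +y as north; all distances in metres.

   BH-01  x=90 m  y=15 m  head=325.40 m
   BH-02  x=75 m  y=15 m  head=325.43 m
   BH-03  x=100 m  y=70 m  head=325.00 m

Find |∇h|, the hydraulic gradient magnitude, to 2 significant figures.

0.0072

With h = a·x + b·y + c and BH-01 as origin, the differences give:
  (-15)·a + 0·b = +0.03
  10·a + 55·b = -0.40
Eliminate b (×55 and ×0, subtract): -825·a = 1.650 → a = ∂h/∂x = -0.002000
Back-substitute: b = ∂h/∂y = -0.006909.
|∇h| = √(-0.002000² + -0.006909²) = 0.007193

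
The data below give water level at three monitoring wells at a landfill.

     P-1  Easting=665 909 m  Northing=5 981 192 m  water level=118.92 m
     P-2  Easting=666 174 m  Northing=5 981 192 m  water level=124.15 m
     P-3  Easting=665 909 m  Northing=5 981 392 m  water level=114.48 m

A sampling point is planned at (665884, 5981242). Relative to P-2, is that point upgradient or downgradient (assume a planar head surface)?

∂h/∂x = (124.15 − 118.92) / (666174 − 665909) = +0.01974
∂h/∂y = (114.48 − 118.92) / (5981392 − 5981192) = -0.02220
Head at (665884, 5981242) = 118.92 + (+0.01974)·(-25) + (-0.02220)·(50) = 117.32 m.
That is lower than the 124.15 m at P-2, so the point is downgradient.

downgradient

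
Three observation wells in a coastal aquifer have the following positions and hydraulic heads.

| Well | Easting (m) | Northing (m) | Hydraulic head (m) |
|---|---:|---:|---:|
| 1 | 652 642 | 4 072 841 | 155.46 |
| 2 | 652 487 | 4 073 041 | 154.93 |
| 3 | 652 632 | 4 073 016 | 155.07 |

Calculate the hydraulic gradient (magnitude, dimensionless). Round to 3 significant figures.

Taking 1 as reference: 2−1 = (-155, 200, -0.53); 3−1 = (-10, 175, -0.39).
Solve a·Δx + b·Δy = Δh: det = (-155)·175 − (-10)·200 = -25125.
∂h/∂x = [(-0.53)·175 − (-0.39)·200] / -25125 = +0.0005871
∂h/∂y = [(-155)·(-0.39) − (-10)·(-0.53)] / -25125 = -0.002195
|∇h| = √(0.0005871² + -0.002195²) = 0.002272

0.00227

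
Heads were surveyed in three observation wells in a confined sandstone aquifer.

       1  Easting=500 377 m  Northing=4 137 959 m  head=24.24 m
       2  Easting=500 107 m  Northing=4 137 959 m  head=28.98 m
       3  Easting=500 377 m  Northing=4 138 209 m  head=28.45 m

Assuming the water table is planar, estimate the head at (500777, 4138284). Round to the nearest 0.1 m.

22.7 m

∂h/∂x = (28.98 − 24.24) / (500107 − 500377) = -0.01756
∂h/∂y = (28.45 − 24.24) / (4138209 − 4137959) = +0.01684
h(500777, 4138284) = 24.24 + (-0.01756)·(400) + (+0.01684)·(325) = 24.24 -7.022 +5.473 = 22.691 m.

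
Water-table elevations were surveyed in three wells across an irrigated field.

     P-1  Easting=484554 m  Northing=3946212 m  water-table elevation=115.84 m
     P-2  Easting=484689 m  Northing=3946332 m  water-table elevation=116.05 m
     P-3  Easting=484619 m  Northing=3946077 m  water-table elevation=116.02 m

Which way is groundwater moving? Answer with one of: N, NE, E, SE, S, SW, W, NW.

W

Differences from P-1: to P-2 (Δx, Δy, Δh) = (135, 120, +0.21); to P-3 = (65, -135, +0.18).
Determinant of the coordinate differences = 135·(-135) − 65·120 = -26025.
∂h/∂x = [(+0.21)·(-135) − (+0.18)·120] / -26025 = +0.001919
∂h/∂y = [135·(+0.18) − 65·(+0.21)] / -26025 = -0.0004092
Flow = −∇h = (-0.001919 east, +0.0004092 north), which points west.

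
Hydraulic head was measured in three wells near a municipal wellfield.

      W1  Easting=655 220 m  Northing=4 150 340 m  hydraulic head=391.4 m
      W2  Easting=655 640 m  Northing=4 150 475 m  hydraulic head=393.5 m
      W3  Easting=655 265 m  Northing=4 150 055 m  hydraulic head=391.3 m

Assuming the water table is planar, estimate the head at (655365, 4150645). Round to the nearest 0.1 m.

392.4 m

With h = a·x + b·y + c and W1 as origin, the differences give:
  420·a + 135·b = +2.1
  45·a + (-285)·b = -0.1
Eliminate b (×(-285) and ×135, subtract): -125775·a = -585.00 → a = ∂h/∂x = +0.004651
Back-substitute: b = ∂h/∂y = +0.001085.
h(655365, 4150645) = 391.4 + (+0.004651)·(145) + (+0.001085)·(305) = 391.4 +0.674 +0.331 = 392.405 m.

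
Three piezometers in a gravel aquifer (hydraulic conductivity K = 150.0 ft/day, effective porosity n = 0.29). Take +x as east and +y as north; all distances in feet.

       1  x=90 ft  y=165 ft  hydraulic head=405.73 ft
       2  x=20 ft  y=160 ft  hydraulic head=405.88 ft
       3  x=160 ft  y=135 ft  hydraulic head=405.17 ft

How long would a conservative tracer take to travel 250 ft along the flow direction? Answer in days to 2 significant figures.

With h = a·x + b·y + c and 1 as origin, the differences give:
  (-70)·a + (-5)·b = +0.15
  70·a + (-30)·b = -0.56
Eliminate b (×(-30) and ×(-5), subtract): 2450·a = -7.300 → a = ∂h/∂x = -0.002980
Back-substitute: b = ∂h/∂y = +0.01171.
|∇h| = √(-0.002980² + 0.01171²) = 0.01208
Seepage velocity v = K·i/n = 150.0 × 0.01208 / 0.29 = 6.248 ft/day.
t = 250 / 6.248 = 40.01 days.

40 days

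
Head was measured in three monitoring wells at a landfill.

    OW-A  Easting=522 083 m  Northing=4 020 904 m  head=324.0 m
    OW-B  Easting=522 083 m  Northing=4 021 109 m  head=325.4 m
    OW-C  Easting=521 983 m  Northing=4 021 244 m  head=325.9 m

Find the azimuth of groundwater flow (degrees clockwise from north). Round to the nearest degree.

Taking OW-A as reference: OW-B−OW-A = (0, 205, +1.4); OW-C−OW-A = (-100, 340, +1.9).
Solve a·Δx + b·Δy = Δh: det = 0·340 − (-100)·205 = 20500.
∂h/∂x = [(+1.4)·340 − (+1.9)·205] / 20500 = +0.004220
∂h/∂y = [0·(+1.9) − (-100)·(+1.4)] / 20500 = +0.006829
Flow direction (−∇h) has components (-0.004220 E, -0.006829 N).
Azimuth = atan2(E, N) = atan2(-0.004220, -0.006829) = 211.7° ≈ 212°.

212°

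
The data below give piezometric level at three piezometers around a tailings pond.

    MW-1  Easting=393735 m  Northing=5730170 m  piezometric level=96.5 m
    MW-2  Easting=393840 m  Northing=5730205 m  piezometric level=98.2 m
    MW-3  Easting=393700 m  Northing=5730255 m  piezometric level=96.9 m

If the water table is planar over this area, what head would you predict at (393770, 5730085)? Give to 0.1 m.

Differences from MW-1: to MW-2 (Δx, Δy, Δh) = (105, 35, +1.7); to MW-3 = (-35, 85, +0.4).
Solve a·Δx + b·Δy = Δh: det = 105·85 − (-35)·35 = 10150.
∂h/∂x = [(+1.7)·85 − (+0.4)·35] / 10150 = +0.01286
∂h/∂y = [105·(+0.4) − (-35)·(+1.7)] / 10150 = +0.01000
h(393770, 5730085) = 96.5 + (+0.01286)·(35) + (+0.01000)·(-85) = 96.5 +0.450 -0.850 = 96.100 m.

96.1 m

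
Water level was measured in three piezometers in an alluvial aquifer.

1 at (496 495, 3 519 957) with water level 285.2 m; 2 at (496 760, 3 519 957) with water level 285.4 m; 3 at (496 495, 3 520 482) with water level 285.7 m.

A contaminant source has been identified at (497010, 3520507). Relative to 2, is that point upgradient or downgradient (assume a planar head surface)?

upgradient

∂h/∂x = (285.4 − 285.2) / (496760 − 496495) = +0.0007547
∂h/∂y = (285.7 − 285.2) / (3520482 − 3519957) = +0.0009524
Head at (497010, 3520507) = 285.2 + (+0.0007547)·(515) + (+0.0009524)·(550) = 286.11 m.
That is higher than the 285.4 m at 2, so the point is upgradient.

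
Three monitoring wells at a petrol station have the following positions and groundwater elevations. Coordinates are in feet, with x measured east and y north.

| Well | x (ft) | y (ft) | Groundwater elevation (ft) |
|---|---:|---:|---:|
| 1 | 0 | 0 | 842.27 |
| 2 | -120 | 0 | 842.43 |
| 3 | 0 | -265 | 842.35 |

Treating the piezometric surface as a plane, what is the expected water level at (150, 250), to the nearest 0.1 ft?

∂h/∂x = (842.43 − 842.27) / (-120 − 0) = -0.001333
∂h/∂y = (842.35 − 842.27) / (-265 − 0) = -0.0003019
h(150, 250) = 842.27 + (-0.001333)·(150) + (-0.0003019)·(250) = 842.27 -0.200 -0.075 = 841.995 ft.

842.0 ft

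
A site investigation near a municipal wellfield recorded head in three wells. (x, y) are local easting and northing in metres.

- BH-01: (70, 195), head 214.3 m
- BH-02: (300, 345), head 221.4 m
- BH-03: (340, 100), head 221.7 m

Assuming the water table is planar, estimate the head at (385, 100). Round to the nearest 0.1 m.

223.0 m

Differences from BH-01: to BH-02 (Δx, Δy, Δh) = (230, 150, +7.1); to BH-03 = (270, -95, +7.4).
Solve a·Δx + b·Δy = Δh: det = 230·(-95) − 270·150 = -62350.
∂h/∂x = [(+7.1)·(-95) − (+7.4)·150] / -62350 = +0.02862
∂h/∂y = [230·(+7.4) − 270·(+7.1)] / -62350 = +0.003448
h(385, 100) = 214.3 + (+0.02862)·(315) + (+0.003448)·(-95) = 214.3 +9.016 -0.328 = 222.988 m.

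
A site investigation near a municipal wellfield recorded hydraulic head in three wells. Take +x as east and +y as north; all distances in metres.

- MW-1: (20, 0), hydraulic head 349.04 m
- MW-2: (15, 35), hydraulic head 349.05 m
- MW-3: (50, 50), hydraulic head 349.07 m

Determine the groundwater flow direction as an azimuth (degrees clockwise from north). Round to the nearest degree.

Differences from MW-1: to MW-2 (Δx, Δy, Δh) = (-5, 35, +0.01); to MW-3 = (30, 50, +0.03).
Solve a·Δx + b·Δy = Δh: det = (-5)·50 − 30·35 = -1300.
∂h/∂x = [(+0.01)·50 − (+0.03)·35] / -1300 = +0.0004231
∂h/∂y = [(-5)·(+0.03) − 30·(+0.01)] / -1300 = +0.0003462
Flow direction (−∇h) has components (-0.0004231 E, -0.0003462 N).
Azimuth = atan2(E, N) = atan2(-0.0004231, -0.0003462) = 230.7° ≈ 231°.

231°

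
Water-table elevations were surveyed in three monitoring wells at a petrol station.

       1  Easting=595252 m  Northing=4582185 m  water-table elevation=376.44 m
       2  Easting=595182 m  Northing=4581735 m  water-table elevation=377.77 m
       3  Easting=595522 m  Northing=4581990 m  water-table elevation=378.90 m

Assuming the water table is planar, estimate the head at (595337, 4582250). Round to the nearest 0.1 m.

376.7 m

Differences from 1: to 2 (Δx, Δy, Δh) = (-70, -450, +1.33); to 3 = (270, -195, +2.46).
Solve a·Δx + b·Δy = Δh: det = (-70)·(-195) − 270·(-450) = 135150.
∂h/∂x = [(+1.33)·(-195) − (+2.46)·(-450)] / 135150 = +0.006272
∂h/∂y = [(-70)·(+2.46) − 270·(+1.33)] / 135150 = -0.003931
h(595337, 4582250) = 376.44 + (+0.006272)·(85) + (-0.003931)·(65) = 376.44 +0.533 -0.256 = 376.718 m.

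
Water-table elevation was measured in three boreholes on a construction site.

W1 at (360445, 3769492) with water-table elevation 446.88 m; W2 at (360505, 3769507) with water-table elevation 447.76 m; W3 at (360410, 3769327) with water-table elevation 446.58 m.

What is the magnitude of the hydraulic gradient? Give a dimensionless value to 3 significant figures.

0.0151

Taking W1 as reference: W2−W1 = (60, 15, +0.88); W3−W1 = (-35, -165, -0.30).
Determinant of the coordinate differences = 60·(-165) − (-35)·15 = -9375.
∂h/∂x = [(+0.88)·(-165) − (-0.30)·15] / -9375 = +0.01501
∂h/∂y = [60·(-0.30) − (-35)·(+0.88)] / -9375 = -0.001365
|∇h| = √(0.01501² + -0.001365²) = 0.01507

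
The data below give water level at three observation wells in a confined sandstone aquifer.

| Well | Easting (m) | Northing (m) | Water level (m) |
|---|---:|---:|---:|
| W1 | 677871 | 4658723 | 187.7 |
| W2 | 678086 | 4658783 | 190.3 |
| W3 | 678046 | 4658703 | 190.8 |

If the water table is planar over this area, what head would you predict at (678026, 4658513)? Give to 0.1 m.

With h = a·x + b·y + c and W1 as origin, the differences give:
  215·a + 60·b = +2.6
  175·a + (-20)·b = +3.1
Eliminate b (×(-20) and ×60, subtract): -14800·a = -238.00 → a = ∂h/∂x = +0.01608
Back-substitute: b = ∂h/∂y = -0.01429.
h(678026, 4658513) = 187.7 + (+0.01608)·(155) + (-0.01429)·(-210) = 187.7 +2.493 +3.001 = 193.194 m.

193.2 m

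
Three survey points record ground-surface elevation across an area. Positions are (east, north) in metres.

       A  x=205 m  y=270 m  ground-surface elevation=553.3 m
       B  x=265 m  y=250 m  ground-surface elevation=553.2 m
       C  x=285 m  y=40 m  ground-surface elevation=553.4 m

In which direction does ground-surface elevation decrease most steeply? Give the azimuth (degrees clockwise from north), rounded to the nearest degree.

061°

With z = a·x + b·y + c and A as origin, the differences give:
  60·a + (-20)·b = -0.1
  80·a + (-230)·b = +0.1
Eliminate b (×(-230) and ×(-20), subtract): -12200·a = 25.00 → a = ∂z/∂x = -0.002049
Back-substitute: b = ∂z/∂y = -0.001148.
Steepest decrease is along −∇f: components (+0.002049 E, +0.001148 N).
Azimuth = atan2(+0.002049, +0.001148) = 60.8° ≈ 061°.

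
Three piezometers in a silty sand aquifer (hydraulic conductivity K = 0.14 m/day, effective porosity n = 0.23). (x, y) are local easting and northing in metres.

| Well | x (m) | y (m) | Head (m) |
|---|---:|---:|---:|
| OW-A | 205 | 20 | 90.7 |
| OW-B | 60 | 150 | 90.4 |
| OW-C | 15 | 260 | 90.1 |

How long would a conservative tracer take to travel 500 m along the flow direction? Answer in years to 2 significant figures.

With h = a·x + b·y + c and OW-A as origin, the differences give:
  (-145)·a + 130·b = -0.3
  (-190)·a + 240·b = -0.6
Eliminate b (×240 and ×130, subtract): -10100·a = 6.00 → a = ∂h/∂x = -0.0005941
Back-substitute: b = ∂h/∂y = -0.002970.
|∇h| = √(-0.0005941² + -0.002970²) = 0.003029
Seepage velocity v = K·i/n = 0.14 × 0.003029 / 0.23 = 0.001844 m/day.
t = 500 / 0.001844 = 2.711e+05 days = 742 years.

740 years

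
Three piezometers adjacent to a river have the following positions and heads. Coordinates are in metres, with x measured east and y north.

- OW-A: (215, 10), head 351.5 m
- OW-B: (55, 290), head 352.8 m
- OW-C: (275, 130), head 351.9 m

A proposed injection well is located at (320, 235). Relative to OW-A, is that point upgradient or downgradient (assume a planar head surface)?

With h = a·x + b·y + c and OW-A as origin, the differences give:
  (-160)·a + 280·b = +1.3
  60·a + 120·b = +0.4
Eliminate b (×120 and ×280, subtract): -36000·a = 44.00 → a = ∂h/∂x = -0.001222
Back-substitute: b = ∂h/∂y = +0.003944.
Head at (320, 235) = 351.5 + (-0.001222)·(105) + (+0.003944)·(225) = 352.26 m.
That is higher than the 351.5 m at OW-A, so the point is upgradient.

upgradient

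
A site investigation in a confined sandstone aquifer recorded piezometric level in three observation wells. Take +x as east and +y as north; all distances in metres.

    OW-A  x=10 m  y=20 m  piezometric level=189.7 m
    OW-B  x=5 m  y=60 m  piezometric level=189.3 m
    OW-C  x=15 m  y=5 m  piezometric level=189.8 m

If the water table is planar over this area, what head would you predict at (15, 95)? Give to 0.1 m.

188.7 m

Three-point gradient (reference OW-A): Δ to OW-B = (-5, 40, -0.4), Δ to OW-C = (5, -15, +0.1).
∂h/∂x = -0.01600, ∂h/∂y = -0.01200 (det = -125).
h(15, 95) = 189.7 + (-0.01600)·(5) + (-0.01200)·(75) = 189.7 -0.080 -0.900 = 188.720 m.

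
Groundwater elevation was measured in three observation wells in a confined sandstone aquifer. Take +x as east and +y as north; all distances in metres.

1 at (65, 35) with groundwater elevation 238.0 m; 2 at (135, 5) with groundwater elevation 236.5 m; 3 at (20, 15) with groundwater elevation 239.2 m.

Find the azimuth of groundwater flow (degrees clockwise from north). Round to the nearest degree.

Taking 1 as reference: 2−1 = (70, -30, -1.5); 3−1 = (-45, -20, +1.2).
Solve a·Δx + b·Δy = Δh: det = 70·(-20) − (-45)·(-30) = -2750.
∂h/∂x = [(-1.5)·(-20) − (+1.2)·(-30)] / -2750 = -0.02400
∂h/∂y = [70·(+1.2) − (-45)·(-1.5)] / -2750 = -0.006000
Flow direction (−∇h) has components (+0.02400 E, +0.006000 N).
Azimuth = atan2(E, N) = atan2(+0.02400, +0.006000) = 76.0° ≈ 076°.

076°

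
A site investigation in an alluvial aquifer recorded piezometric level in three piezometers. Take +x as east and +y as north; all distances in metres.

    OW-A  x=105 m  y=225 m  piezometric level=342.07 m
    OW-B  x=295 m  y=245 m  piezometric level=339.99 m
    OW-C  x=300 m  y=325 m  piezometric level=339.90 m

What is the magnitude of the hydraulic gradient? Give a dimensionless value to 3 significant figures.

With h = a·x + b·y + c and OW-A as origin, the differences give:
  190·a + 20·b = -2.08
  195·a + 100·b = -2.17
Eliminate b (×100 and ×20, subtract): 15100·a = -164.600 → a = ∂h/∂x = -0.01090
Back-substitute: b = ∂h/∂y = -0.0004437.
|∇h| = √(-0.01090² + -0.0004437²) = 0.01091

0.0109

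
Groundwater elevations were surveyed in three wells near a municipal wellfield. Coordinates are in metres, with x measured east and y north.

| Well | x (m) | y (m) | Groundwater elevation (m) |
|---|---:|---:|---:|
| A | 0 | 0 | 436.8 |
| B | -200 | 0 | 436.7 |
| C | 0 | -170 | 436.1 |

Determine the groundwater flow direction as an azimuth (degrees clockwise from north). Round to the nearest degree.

187°

∂h/∂x = (436.7 − 436.8) / (-200 − 0) = +0.0005000
∂h/∂y = (436.1 − 436.8) / (-170 − 0) = +0.004118
Flow direction (−∇h) has components (-0.0005000 E, -0.004118 N).
Azimuth = atan2(E, N) = atan2(-0.0005000, -0.004118) = 186.9° ≈ 187°.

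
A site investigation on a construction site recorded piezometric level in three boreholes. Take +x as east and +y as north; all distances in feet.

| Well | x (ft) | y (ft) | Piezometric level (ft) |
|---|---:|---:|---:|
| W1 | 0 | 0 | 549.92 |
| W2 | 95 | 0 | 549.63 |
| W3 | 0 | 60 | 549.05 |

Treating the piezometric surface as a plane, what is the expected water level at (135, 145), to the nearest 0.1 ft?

547.4 ft

∂h/∂x = (549.63 − 549.92) / (95 − 0) = -0.003053
∂h/∂y = (549.05 − 549.92) / (60 − 0) = -0.01450
h(135, 145) = 549.92 + (-0.003053)·(135) + (-0.01450)·(145) = 549.92 -0.412 -2.103 = 547.405 ft.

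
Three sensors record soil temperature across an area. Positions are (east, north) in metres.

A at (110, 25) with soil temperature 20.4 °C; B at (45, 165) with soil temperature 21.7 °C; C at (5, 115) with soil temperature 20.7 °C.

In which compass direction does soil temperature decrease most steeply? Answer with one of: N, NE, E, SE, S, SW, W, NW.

Three-point gradient (reference A): Δ to B = (-65, 140, +1.3), Δ to C = (-105, 90, +0.3).
∂T/∂x = +0.008475, ∂T/∂y = +0.01322 (det = 8850).
Steepest decrease is along −∇f = (-0.008475 E, -0.01322 N) → southwest.

SW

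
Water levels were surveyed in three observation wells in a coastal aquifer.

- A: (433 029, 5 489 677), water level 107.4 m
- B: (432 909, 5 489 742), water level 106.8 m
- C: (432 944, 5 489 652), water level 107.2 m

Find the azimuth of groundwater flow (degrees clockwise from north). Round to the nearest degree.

314°

Taking A as reference: B−A = (-120, 65, -0.6); C−A = (-85, -25, -0.2).
Determinant of the coordinate differences = (-120)·(-25) − (-85)·65 = 8525.
∂h/∂x = [(-0.6)·(-25) − (-0.2)·65] / 8525 = +0.003284
∂h/∂y = [(-120)·(-0.2) − (-85)·(-0.6)] / 8525 = -0.003167
Flow direction (−∇h) has components (-0.003284 E, +0.003167 N).
Azimuth = atan2(E, N) = atan2(-0.003284, +0.003167) = 314.0° ≈ 314°.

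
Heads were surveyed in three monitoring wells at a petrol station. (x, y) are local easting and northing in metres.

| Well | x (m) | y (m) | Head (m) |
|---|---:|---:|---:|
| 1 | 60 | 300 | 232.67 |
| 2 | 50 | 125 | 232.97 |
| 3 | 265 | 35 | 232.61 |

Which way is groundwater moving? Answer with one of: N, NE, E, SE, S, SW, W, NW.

Three-point gradient (reference 1): Δ to 2 = (-10, -175, +0.30), Δ to 3 = (205, -265, -0.06).
∂h/∂x = -0.002336, ∂h/∂y = -0.001581 (det = 38525).
Flow = −∇h = (+0.002336 east, +0.001581 north), which points northeast.

NE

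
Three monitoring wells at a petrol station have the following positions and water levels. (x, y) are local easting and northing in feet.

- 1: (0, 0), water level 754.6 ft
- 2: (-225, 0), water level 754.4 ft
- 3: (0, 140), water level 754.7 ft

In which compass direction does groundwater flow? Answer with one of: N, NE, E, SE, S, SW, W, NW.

∂h/∂x = (754.4 − 754.6) / (-225 − 0) = +0.0008889
∂h/∂y = (754.7 − 754.6) / (140 − 0) = +0.0007143
Flow = −∇h = (-0.0008889 east, -0.0007143 north), which points southwest.

SW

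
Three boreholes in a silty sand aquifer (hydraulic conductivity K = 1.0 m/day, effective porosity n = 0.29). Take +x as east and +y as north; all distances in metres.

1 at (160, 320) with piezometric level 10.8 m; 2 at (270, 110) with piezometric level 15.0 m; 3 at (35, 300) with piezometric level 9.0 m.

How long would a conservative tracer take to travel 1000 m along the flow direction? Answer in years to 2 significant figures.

With h = a·x + b·y + c and 1 as origin, the differences give:
  110·a + (-210)·b = +4.2
  (-125)·a + (-20)·b = -1.8
Eliminate b (×(-20) and ×(-210), subtract): -28450·a = -462.00 → a = ∂h/∂x = +0.01624
Back-substitute: b = ∂h/∂y = -0.01149.
|∇h| = √(0.01624² + -0.01149²) = 0.01989
Seepage velocity v = K·i/n = 1.0 × 0.01989 / 0.29 = 0.06859 m/day.
t = 1000 / 0.06859 = 1.458e+04 days = 39.9 years.

40 years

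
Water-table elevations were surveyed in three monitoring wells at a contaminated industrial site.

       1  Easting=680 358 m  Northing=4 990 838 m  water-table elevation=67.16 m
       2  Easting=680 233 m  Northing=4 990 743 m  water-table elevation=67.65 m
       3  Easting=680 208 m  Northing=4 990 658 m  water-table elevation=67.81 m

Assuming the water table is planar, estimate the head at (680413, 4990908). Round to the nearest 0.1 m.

66.9 m

Differences from 1: to 2 (Δx, Δy, Δh) = (-125, -95, +0.49); to 3 = (-150, -180, +0.65).
Solve a·Δx + b·Δy = Δh: det = (-125)·(-180) − (-150)·(-95) = 8250.
∂h/∂x = [(+0.49)·(-180) − (+0.65)·(-95)] / 8250 = -0.003206
∂h/∂y = [(-125)·(+0.65) − (-150)·(+0.49)] / 8250 = -0.0009394
h(680413, 4990908) = 67.16 + (-0.003206)·(55) + (-0.0009394)·(70) = 67.16 -0.176 -0.066 = 66.918 m.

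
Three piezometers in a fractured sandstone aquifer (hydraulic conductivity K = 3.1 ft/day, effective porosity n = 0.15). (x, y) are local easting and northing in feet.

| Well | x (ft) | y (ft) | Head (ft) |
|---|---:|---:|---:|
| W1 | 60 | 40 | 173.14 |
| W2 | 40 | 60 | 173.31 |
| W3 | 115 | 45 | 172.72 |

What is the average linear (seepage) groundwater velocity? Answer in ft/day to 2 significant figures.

0.16 ft/day

Differences from W1: to W2 (Δx, Δy, Δh) = (-20, 20, +0.17); to W3 = (55, 5, -0.42).
Determinant of the coordinate differences = (-20)·5 − 55·20 = -1200.
∂h/∂x = [(+0.17)·5 − (-0.42)·20] / -1200 = -0.007708
∂h/∂y = [(-20)·(-0.42) − 55·(+0.17)] / -1200 = +0.0007917
|∇h| = √(-0.007708² + 0.0007917²) = 0.007749
Seepage velocity v = K·i/n = 3.1 × 0.007749 / 0.15 = 0.1601 ft/day.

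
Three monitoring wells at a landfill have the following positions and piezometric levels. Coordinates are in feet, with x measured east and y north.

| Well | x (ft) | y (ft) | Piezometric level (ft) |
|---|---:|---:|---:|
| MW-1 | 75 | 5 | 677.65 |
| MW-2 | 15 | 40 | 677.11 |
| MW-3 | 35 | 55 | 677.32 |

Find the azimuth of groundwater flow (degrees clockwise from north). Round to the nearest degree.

Differences from MW-1: to MW-2 (Δx, Δy, Δh) = (-60, 35, -0.54); to MW-3 = (-40, 50, -0.33).
Solve a·Δx + b·Δy = Δh: det = (-60)·50 − (-40)·35 = -1600.
∂h/∂x = [(-0.54)·50 − (-0.33)·35] / -1600 = +0.009656
∂h/∂y = [(-60)·(-0.33) − (-40)·(-0.54)] / -1600 = +0.001125
Flow direction (−∇h) has components (-0.009656 E, -0.001125 N).
Azimuth = atan2(E, N) = atan2(-0.009656, -0.001125) = 263.4° ≈ 263°.

263°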